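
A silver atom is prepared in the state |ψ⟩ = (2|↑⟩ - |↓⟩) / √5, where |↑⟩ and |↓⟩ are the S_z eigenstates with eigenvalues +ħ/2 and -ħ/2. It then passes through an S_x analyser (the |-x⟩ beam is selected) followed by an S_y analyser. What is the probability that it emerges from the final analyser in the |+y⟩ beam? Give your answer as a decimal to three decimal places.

First analyser (S_x): P(|-x⟩) = |⟨-x|ψ⟩|² = 9/10.
After stage 1 the state is |-x⟩; P(|+y⟩) = |⟨+y|-x⟩|² = 1/2.
Joint probability = 9/10 × 1/2 = 0.450.

0.450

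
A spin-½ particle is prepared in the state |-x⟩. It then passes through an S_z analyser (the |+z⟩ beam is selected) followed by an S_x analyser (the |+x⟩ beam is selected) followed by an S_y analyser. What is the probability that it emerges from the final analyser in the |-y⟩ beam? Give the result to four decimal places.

First analyser (S_z): from |-x⟩, P(|+z⟩) = 1/2.
After stage 1 the state is |+z⟩; P(|+x⟩) = |⟨+x|+z⟩|² = 1/2.
After stage 2 the state is |+x⟩; P(|-y⟩) = |⟨-y|+x⟩|² = 1/2.
Joint probability = 1/2 × 1/2 × 1/2 = 0.1250.

0.1250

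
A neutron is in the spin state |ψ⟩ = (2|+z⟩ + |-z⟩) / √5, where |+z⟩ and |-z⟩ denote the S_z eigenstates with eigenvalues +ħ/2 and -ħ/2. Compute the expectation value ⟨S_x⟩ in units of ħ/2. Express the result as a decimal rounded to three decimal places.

⟨σ_x⟩ = 2 Re(a* b)/(|a|²+|b|²) with a = 2, b = 1.
a* b = 2, so ⟨σ_x⟩ = 4/5.
⟨S_x⟩ = (ħ/2)·⟨σ_x⟩.

0.800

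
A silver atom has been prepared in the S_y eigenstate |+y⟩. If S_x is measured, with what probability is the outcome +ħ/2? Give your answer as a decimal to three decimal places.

In the S_z basis, |+y⟩ = (|+z⟩ + i|-z⟩)/√2 and |+x⟩ = (|+z⟩ + |-z⟩)/√2.
|⟨+x|+y⟩|² = 1/2.

0.500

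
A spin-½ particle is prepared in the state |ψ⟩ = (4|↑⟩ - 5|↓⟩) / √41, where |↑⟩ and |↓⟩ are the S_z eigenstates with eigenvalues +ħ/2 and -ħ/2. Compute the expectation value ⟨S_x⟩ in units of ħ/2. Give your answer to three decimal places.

⟨σ_x⟩ = 2 Re(a* b)/(|a|²+|b|²) with a = 4, b = -5.
a* b = -20, so ⟨σ_x⟩ = -40/41.
⟨S_x⟩ = (ħ/2)·⟨σ_x⟩.

-0.976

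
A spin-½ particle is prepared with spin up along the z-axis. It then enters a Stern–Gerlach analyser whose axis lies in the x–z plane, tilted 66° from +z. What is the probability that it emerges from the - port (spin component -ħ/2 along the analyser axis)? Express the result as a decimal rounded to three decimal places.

For spin-½, the probability of finding spin-up along an axis at angle θ to the initial spin direction is cos²(θ/2); spin-down is sin²(θ/2).
θ = 66°, so P = sin²(33°) ≈ 0.297.

0.297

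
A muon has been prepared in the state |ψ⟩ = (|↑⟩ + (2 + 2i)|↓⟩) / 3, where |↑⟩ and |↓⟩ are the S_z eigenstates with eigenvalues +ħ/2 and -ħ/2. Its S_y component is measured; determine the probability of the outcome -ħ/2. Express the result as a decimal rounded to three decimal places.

|-y⟩ = (|↑⟩ - i|↓⟩)/√2, so ⟨-y|ψ⟩ = (-1 + 2i) / (√2·3).
P = |-1 + 2i|² / 18 = 5/18.

0.278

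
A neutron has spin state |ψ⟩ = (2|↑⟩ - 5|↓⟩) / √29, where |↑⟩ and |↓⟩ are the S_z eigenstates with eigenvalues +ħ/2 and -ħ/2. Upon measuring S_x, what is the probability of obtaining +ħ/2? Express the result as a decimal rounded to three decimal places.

0.155

|+x⟩ = (|↑⟩ + |↓⟩)/√2, so ⟨+x|ψ⟩ = (-3) / (√2·√29).
P = |-3|² / 58 = 9/58.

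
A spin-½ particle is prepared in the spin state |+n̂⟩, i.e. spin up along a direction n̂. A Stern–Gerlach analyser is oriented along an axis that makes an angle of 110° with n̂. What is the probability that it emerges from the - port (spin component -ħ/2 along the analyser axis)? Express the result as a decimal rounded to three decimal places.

0.671

For spin-½, the probability of finding spin-up along an axis at angle θ to the initial spin direction is cos²(θ/2); spin-down is sin²(θ/2).
θ = 110°, so P = sin²(55°) ≈ 0.671.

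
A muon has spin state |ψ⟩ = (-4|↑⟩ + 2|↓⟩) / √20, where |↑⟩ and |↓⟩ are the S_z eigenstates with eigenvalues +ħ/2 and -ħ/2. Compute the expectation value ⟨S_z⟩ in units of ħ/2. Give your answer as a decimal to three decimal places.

⟨σ_z⟩ = |a|² - |b|² divided by |a|²+|b|², with a, b the |↑⟩, |↓⟩ amplitudes.
= (16 - 4)/20 = 12/20.
⟨S_z⟩ = (ħ/2)·⟨σ_z⟩.

0.600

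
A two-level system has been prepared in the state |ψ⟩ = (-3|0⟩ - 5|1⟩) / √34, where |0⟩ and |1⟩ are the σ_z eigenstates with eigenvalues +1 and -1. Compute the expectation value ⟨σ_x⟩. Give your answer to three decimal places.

0.882

⟨σ_x⟩ = 2 Re(a* b)/(|a|²+|b|²) with a = -3, b = -5.
a* b = 15, so ⟨σ_x⟩ = 30/34.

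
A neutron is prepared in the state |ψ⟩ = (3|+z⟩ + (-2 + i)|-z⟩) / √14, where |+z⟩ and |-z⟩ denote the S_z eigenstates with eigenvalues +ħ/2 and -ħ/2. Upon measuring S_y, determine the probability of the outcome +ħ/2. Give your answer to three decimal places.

0.714

|+y⟩ = (|+z⟩ + i|-z⟩)/√2, so ⟨+y|ψ⟩ = (4 + 2i) / (√2·√14).
P = |4 + 2i|² / 28 = 20/28.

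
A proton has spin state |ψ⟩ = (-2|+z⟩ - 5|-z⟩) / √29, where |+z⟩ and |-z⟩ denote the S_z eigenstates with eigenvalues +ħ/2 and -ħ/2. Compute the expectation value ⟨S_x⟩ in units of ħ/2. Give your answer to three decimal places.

⟨σ_x⟩ = 2 Re(a* b)/(|a|²+|b|²) with a = -2, b = -5.
a* b = 10, so ⟨σ_x⟩ = 20/29.
⟨S_x⟩ = (ħ/2)·⟨σ_x⟩.

0.690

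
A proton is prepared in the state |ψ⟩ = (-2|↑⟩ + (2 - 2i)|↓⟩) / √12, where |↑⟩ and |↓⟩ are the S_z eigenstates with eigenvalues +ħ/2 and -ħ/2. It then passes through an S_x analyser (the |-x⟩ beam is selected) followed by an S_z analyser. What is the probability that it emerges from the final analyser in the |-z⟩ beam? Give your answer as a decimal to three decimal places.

First analyser (S_x): P(|-x⟩) = |⟨-x|ψ⟩|² = 20/24.
After stage 1 the state is |-x⟩; P(|-z⟩) = |⟨-z|-x⟩|² = 1/2.
Joint probability = 20/24 × 1/2 = 0.417.

0.417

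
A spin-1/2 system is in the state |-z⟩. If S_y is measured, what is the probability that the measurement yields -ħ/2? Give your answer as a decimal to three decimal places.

In the S_z basis, |-z⟩ = |↓⟩ and |-y⟩ = (|↑⟩ - i|↓⟩)/√2.
|⟨-y|-z⟩|² = 1/2.

0.500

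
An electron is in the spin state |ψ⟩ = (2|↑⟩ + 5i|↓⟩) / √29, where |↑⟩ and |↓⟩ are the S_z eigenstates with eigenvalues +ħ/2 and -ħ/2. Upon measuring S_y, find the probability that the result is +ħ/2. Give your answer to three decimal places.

0.845

|+y⟩ = (|↑⟩ + i|↓⟩)/√2, so ⟨+y|ψ⟩ = (7) / (√2·√29).
P = |7|² / 58 = 49/58.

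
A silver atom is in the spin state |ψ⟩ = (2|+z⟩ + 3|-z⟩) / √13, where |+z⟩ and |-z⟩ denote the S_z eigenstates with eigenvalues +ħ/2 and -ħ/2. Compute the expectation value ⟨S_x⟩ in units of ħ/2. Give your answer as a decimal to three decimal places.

⟨σ_x⟩ = 2 Re(a* b)/(|a|²+|b|²) with a = 2, b = 3.
a* b = 6, so ⟨σ_x⟩ = 12/13.
⟨S_x⟩ = (ħ/2)·⟨σ_x⟩.

0.923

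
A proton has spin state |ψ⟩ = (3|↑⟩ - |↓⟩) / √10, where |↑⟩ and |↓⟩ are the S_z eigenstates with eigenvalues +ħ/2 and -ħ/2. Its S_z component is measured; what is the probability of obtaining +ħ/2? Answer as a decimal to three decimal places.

0.900

The +ħ/2 outcome corresponds to |↑⟩. Its amplitude in |ψ⟩ is 3/√10.
P = |3|² / 10 = 9/10.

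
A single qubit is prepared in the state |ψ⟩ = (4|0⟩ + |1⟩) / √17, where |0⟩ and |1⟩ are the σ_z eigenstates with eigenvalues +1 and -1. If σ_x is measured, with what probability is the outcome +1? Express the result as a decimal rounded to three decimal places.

0.735

|+x⟩ = (|0⟩ + |1⟩)/√2, so ⟨+x|ψ⟩ = (5) / (√2·√17).
P = |5|² / 34 = 25/34.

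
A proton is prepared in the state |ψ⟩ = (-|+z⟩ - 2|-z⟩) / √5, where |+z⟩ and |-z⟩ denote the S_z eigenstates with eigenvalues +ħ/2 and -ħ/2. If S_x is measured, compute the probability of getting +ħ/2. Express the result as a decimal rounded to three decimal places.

0.900

|+x⟩ = (|+z⟩ + |-z⟩)/√2, so ⟨+x|ψ⟩ = (-3) / (√2·√5).
P = |-3|² / 10 = 9/10.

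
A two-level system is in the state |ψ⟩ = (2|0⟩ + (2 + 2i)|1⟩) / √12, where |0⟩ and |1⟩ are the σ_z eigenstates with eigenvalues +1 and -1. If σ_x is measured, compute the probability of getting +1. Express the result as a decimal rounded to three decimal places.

|+x⟩ = (|0⟩ + |1⟩)/√2, so ⟨+x|ψ⟩ = (4 + 2i) / (√2·√12).
P = |4 + 2i|² / 24 = 20/24.

0.833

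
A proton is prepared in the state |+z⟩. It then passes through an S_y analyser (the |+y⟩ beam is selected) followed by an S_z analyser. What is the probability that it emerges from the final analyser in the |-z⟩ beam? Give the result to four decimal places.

0.2500

First analyser (S_y): from |+z⟩, P(|+y⟩) = 1/2.
After stage 1 the state is |+y⟩; P(|-z⟩) = |⟨-z|+y⟩|² = 1/2.
Joint probability = 1/2 × 1/2 = 0.2500.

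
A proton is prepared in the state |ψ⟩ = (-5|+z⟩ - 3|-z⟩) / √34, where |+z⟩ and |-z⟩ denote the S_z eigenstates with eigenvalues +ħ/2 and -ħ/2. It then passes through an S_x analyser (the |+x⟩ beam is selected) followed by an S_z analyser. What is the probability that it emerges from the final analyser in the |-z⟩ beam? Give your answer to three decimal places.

First analyser (S_x): P(|+x⟩) = |⟨+x|ψ⟩|² = 64/68.
After stage 1 the state is |+x⟩; P(|-z⟩) = |⟨-z|+x⟩|² = 1/2.
Joint probability = 64/68 × 1/2 = 0.471.

0.471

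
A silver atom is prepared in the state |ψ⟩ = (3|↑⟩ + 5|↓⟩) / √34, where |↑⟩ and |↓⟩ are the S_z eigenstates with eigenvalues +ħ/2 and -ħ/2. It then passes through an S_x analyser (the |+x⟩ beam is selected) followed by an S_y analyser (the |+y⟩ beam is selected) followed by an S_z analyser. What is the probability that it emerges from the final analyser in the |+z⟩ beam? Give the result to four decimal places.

0.2353

First analyser (S_x): P(|+x⟩) = |⟨+x|ψ⟩|² = 64/68.
After stage 1 the state is |+x⟩; P(|+y⟩) = |⟨+y|+x⟩|² = 1/2.
After stage 2 the state is |+y⟩; P(|+z⟩) = |⟨+z|+y⟩|² = 1/2.
Joint probability = 64/68 × 1/2 × 1/2 = 0.2353.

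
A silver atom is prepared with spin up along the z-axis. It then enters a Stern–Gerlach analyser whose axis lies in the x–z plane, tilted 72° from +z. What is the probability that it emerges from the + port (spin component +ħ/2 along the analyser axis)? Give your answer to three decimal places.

For spin-½, the probability of finding spin-up along an axis at angle θ to the initial spin direction is cos²(θ/2); spin-down is sin²(θ/2).
θ = 72°, so P = cos²(36°) ≈ 0.655.

0.655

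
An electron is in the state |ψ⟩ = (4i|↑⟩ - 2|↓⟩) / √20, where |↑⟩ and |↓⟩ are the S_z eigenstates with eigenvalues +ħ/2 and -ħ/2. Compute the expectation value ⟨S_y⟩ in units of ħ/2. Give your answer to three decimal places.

0.800

⟨σ_y⟩ = 2 Im(a* b)/(|a|²+|b|²) with a = 4i, b = -2.
a* b = 8i, so ⟨σ_y⟩ = 16/20.
⟨S_y⟩ = (ħ/2)·⟨σ_y⟩.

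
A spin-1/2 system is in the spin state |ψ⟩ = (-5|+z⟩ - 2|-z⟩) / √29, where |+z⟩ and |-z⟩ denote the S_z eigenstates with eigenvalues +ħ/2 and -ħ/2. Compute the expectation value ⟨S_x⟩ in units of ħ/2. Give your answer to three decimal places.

⟨σ_x⟩ = 2 Re(a* b)/(|a|²+|b|²) with a = -5, b = -2.
a* b = 10, so ⟨σ_x⟩ = 20/29.
⟨S_x⟩ = (ħ/2)·⟨σ_x⟩.

0.690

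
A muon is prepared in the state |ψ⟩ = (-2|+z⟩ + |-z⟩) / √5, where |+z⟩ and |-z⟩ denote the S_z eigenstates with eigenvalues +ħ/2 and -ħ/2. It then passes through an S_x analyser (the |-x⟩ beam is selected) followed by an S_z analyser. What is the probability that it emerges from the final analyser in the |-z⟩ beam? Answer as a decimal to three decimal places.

First analyser (S_x): P(|-x⟩) = |⟨-x|ψ⟩|² = 9/10.
After stage 1 the state is |-x⟩; P(|-z⟩) = |⟨-z|-x⟩|² = 1/2.
Joint probability = 9/10 × 1/2 = 0.450.

0.450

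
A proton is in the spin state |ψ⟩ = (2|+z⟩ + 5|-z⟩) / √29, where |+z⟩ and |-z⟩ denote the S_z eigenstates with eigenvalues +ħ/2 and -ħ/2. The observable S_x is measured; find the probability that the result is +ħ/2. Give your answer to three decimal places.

0.845

|+x⟩ = (|+z⟩ + |-z⟩)/√2, so ⟨+x|ψ⟩ = (7) / (√2·√29).
P = |7|² / 58 = 49/58.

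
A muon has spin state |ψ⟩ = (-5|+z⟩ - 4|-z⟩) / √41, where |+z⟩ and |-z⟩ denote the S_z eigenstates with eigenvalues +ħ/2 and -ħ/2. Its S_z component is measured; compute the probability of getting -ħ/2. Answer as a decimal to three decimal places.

0.390

The -ħ/2 outcome corresponds to |-z⟩. Its amplitude in |ψ⟩ is -4/√41.
P = |-4|² / 41 = 16/41.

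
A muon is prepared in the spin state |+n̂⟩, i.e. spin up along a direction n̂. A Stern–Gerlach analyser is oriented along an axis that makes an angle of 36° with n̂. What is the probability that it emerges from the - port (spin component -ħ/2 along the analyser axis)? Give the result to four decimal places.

0.0955

For spin-½, the probability of finding spin-up along an axis at angle θ to the initial spin direction is cos²(θ/2); spin-down is sin²(θ/2).
θ = 36°, so P = sin²(18°) ≈ 0.0955.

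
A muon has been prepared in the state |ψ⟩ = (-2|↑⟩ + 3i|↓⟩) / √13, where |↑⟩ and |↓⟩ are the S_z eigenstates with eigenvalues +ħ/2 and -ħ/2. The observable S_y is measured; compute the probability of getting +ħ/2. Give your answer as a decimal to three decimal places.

0.038

|+y⟩ = (|↑⟩ + i|↓⟩)/√2, so ⟨+y|ψ⟩ = (1) / (√2·√13).
P = |1|² / 26 = 1/26.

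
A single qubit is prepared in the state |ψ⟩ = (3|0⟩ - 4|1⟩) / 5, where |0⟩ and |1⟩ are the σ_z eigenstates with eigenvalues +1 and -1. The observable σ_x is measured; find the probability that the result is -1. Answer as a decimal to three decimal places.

0.980

|-x⟩ = (|0⟩ - |1⟩)/√2, so ⟨-x|ψ⟩ = (7) / (√2·5).
P = |7|² / 50 = 49/50.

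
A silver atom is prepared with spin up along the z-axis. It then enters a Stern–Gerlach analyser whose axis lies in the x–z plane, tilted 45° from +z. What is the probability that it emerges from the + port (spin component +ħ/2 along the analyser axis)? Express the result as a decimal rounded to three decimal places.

0.854

For spin-½, the probability of finding spin-up along an axis at angle θ to the initial spin direction is cos²(θ/2); spin-down is sin²(θ/2).
θ = 45°, so P = cos²(22.5°) ≈ 0.854.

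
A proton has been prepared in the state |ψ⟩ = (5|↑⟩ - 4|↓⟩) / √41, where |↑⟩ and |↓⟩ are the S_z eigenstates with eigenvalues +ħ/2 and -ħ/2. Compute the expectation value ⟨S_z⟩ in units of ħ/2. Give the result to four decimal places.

0.2195

⟨σ_z⟩ = |a|² - |b|² divided by |a|²+|b|², with a, b the |↑⟩, |↓⟩ amplitudes.
= (25 - 16)/41 = 9/41.
⟨S_z⟩ = (ħ/2)·⟨σ_z⟩.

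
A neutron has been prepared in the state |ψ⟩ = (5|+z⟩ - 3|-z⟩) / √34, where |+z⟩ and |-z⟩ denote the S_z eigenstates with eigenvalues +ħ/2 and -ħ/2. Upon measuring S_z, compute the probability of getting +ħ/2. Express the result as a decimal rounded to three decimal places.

The +ħ/2 outcome corresponds to |+z⟩. Its amplitude in |ψ⟩ is 5/√34.
P = |5|² / 34 = 25/34.

0.735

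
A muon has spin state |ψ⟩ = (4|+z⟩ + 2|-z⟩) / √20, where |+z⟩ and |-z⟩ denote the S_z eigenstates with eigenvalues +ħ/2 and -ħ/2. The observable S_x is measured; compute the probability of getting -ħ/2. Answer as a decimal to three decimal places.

0.100

|-x⟩ = (|+z⟩ - |-z⟩)/√2, so ⟨-x|ψ⟩ = (2) / (√2·√20).
P = |2|² / 40 = 4/40.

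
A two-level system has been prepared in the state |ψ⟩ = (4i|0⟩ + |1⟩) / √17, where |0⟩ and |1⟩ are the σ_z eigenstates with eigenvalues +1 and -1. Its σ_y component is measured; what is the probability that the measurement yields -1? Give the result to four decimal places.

0.7353

|-y⟩ = (|0⟩ - i|1⟩)/√2, so ⟨-y|ψ⟩ = (5i) / (√2·√17).
P = |5i|² / 34 = 25/34.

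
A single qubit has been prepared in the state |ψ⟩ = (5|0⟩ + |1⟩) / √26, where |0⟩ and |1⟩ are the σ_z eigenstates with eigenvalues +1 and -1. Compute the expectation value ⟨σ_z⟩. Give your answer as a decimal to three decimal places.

⟨σ_z⟩ = |a|² - |b|² divided by |a|²+|b|², with a, b the |0⟩, |1⟩ amplitudes.
= (25 - 1)/26 = 24/26.

0.923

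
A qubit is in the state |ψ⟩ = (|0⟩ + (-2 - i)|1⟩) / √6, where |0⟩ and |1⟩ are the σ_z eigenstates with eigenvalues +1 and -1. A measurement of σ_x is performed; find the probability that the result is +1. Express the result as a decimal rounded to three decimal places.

0.167

|+x⟩ = (|0⟩ + |1⟩)/√2, so ⟨+x|ψ⟩ = (-1 - i) / (√2·√6).
P = |-1 - i|² / 12 = 2/12.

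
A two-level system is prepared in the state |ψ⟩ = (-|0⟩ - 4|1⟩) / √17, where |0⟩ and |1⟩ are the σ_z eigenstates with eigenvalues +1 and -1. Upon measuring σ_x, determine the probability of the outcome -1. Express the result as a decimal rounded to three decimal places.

|-x⟩ = (|0⟩ - |1⟩)/√2, so ⟨-x|ψ⟩ = (3) / (√2·√17).
P = |3|² / 34 = 9/34.

0.265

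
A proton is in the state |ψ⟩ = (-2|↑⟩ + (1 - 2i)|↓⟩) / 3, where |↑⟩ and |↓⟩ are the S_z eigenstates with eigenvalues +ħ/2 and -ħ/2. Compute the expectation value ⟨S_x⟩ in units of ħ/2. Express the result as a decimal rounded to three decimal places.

⟨σ_x⟩ = 2 Re(a* b)/(|a|²+|b|²) with a = -2, b = (1 - 2i).
a* b = (-2 + 4i), so ⟨σ_x⟩ = -4/9.
⟨S_x⟩ = (ħ/2)·⟨σ_x⟩.

-0.444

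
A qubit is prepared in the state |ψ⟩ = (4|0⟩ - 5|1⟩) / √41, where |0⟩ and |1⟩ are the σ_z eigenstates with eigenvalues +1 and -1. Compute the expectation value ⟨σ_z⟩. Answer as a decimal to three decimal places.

⟨σ_z⟩ = |a|² - |b|² divided by |a|²+|b|², with a, b the |0⟩, |1⟩ amplitudes.
= (16 - 25)/41 = -9/41.

-0.220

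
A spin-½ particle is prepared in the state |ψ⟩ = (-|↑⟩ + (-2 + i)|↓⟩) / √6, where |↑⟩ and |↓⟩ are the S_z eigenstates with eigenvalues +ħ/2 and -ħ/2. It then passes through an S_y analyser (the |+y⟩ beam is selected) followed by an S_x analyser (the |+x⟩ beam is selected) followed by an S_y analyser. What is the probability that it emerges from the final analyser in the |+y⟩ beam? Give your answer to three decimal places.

First analyser (S_y): P(|+y⟩) = |⟨+y|ψ⟩|² = 4/12.
After stage 1 the state is |+y⟩; P(|+x⟩) = |⟨+x|+y⟩|² = 1/2.
After stage 2 the state is |+x⟩; P(|+y⟩) = |⟨+y|+x⟩|² = 1/2.
Joint probability = 4/12 × 1/2 × 1/2 = 0.083.

0.083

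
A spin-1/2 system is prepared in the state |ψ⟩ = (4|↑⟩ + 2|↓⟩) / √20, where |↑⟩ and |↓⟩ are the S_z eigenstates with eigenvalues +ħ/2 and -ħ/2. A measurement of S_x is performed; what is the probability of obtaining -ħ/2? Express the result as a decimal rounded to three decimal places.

|-x⟩ = (|↑⟩ - |↓⟩)/√2, so ⟨-x|ψ⟩ = (2) / (√2·√20).
P = |2|² / 40 = 4/40.

0.100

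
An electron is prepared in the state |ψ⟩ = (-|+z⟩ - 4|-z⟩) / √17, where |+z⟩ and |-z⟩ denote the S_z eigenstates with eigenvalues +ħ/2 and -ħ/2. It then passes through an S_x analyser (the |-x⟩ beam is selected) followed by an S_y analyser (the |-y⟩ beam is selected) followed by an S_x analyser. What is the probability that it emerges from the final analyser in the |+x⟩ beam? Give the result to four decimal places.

0.0662

First analyser (S_x): P(|-x⟩) = |⟨-x|ψ⟩|² = 9/34.
After stage 1 the state is |-x⟩; P(|-y⟩) = |⟨-y|-x⟩|² = 1/2.
After stage 2 the state is |-y⟩; P(|+x⟩) = |⟨+x|-y⟩|² = 1/2.
Joint probability = 9/34 × 1/2 × 1/2 = 0.0662.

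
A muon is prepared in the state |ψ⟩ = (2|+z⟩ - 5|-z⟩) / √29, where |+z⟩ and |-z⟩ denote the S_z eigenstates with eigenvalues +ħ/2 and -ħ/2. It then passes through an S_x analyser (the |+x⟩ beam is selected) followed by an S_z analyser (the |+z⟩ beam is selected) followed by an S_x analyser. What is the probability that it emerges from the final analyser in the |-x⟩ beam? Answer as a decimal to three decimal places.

0.039

First analyser (S_x): P(|+x⟩) = |⟨+x|ψ⟩|² = 9/58.
After stage 1 the state is |+x⟩; P(|+z⟩) = |⟨+z|+x⟩|² = 1/2.
After stage 2 the state is |+z⟩; P(|-x⟩) = |⟨-x|+z⟩|² = 1/2.
Joint probability = 9/58 × 1/2 × 1/2 = 0.039.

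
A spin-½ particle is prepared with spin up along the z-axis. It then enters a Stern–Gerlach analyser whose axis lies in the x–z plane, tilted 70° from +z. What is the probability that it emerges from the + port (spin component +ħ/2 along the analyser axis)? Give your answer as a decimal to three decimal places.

0.671

For spin-½, the probability of finding spin-up along an axis at angle θ to the initial spin direction is cos²(θ/2); spin-down is sin²(θ/2).
θ = 70°, so P = cos²(35°) ≈ 0.671.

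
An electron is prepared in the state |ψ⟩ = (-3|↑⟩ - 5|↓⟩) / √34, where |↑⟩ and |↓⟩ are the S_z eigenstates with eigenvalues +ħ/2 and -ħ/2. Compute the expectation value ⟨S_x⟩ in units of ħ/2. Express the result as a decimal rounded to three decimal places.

⟨σ_x⟩ = 2 Re(a* b)/(|a|²+|b|²) with a = -3, b = -5.
a* b = 15, so ⟨σ_x⟩ = 30/34.
⟨S_x⟩ = (ħ/2)·⟨σ_x⟩.

0.882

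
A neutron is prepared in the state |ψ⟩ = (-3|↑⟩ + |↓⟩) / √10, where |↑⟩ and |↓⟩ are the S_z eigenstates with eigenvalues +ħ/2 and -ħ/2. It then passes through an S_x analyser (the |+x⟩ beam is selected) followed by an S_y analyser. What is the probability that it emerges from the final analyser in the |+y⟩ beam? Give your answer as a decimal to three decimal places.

First analyser (S_x): P(|+x⟩) = |⟨+x|ψ⟩|² = 4/20.
After stage 1 the state is |+x⟩; P(|+y⟩) = |⟨+y|+x⟩|² = 1/2.
Joint probability = 4/20 × 1/2 = 0.100.

0.100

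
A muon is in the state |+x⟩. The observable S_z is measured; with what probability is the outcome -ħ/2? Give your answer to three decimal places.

In the S_z basis, |+x⟩ = (|↑⟩ + |↓⟩)/√2 and |-z⟩ = |↓⟩.
|⟨-z|+x⟩|² = 1/2.

0.500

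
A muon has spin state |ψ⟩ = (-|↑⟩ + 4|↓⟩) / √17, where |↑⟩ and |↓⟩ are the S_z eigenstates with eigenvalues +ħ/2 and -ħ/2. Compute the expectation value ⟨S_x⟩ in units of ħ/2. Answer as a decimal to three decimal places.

⟨σ_x⟩ = 2 Re(a* b)/(|a|²+|b|²) with a = -1, b = 4.
a* b = -4, so ⟨σ_x⟩ = -8/17.
⟨S_x⟩ = (ħ/2)·⟨σ_x⟩.

-0.471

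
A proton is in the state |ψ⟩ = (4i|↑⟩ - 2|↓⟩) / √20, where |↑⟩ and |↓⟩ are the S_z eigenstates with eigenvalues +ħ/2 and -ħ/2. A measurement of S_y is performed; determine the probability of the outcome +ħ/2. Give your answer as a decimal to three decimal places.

|+y⟩ = (|↑⟩ + i|↓⟩)/√2, so ⟨+y|ψ⟩ = (6i) / (√2·√20).
P = |6i|² / 40 = 36/40.

0.900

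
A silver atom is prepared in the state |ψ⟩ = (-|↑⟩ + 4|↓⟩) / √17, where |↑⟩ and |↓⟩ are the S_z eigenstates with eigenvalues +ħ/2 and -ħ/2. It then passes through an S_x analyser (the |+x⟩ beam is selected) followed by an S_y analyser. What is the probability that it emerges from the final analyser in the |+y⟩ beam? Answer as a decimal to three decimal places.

First analyser (S_x): P(|+x⟩) = |⟨+x|ψ⟩|² = 9/34.
After stage 1 the state is |+x⟩; P(|+y⟩) = |⟨+y|+x⟩|² = 1/2.
Joint probability = 9/34 × 1/2 = 0.132.

0.132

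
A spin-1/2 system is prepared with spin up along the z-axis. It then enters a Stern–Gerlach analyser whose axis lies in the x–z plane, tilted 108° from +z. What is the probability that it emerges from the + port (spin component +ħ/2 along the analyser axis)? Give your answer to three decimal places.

For spin-½, the probability of finding spin-up along an axis at angle θ to the initial spin direction is cos²(θ/2); spin-down is sin²(θ/2).
θ = 108°, so P = cos²(54°) ≈ 0.345.

0.345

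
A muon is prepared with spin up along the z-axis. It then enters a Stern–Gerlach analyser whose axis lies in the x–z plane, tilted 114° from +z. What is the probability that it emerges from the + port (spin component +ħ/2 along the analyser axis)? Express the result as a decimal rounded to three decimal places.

For spin-½, the probability of finding spin-up along an axis at angle θ to the initial spin direction is cos²(θ/2); spin-down is sin²(θ/2).
θ = 114°, so P = cos²(57°) ≈ 0.297.

0.297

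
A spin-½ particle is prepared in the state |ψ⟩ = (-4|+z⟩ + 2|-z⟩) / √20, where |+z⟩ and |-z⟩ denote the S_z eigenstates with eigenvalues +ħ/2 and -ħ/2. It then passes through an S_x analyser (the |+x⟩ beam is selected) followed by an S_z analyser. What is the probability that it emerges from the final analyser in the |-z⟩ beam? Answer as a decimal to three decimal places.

First analyser (S_x): P(|+x⟩) = |⟨+x|ψ⟩|² = 4/40.
After stage 1 the state is |+x⟩; P(|-z⟩) = |⟨-z|+x⟩|² = 1/2.
Joint probability = 4/40 × 1/2 = 0.050.

0.050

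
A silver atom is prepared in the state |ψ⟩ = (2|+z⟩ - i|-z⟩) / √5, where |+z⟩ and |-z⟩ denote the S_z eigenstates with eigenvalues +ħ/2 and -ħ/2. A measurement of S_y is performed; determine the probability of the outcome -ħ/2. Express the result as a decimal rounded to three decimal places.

0.900

|-y⟩ = (|+z⟩ - i|-z⟩)/√2, so ⟨-y|ψ⟩ = (3) / (√2·√5).
P = |3|² / 10 = 9/10.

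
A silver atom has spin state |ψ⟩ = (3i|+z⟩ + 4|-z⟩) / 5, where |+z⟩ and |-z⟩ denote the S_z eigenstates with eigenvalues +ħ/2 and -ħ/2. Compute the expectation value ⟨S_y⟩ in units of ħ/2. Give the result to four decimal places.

⟨σ_y⟩ = 2 Im(a* b)/(|a|²+|b|²) with a = 3i, b = 4.
a* b = -12i, so ⟨σ_y⟩ = -24/25.
⟨S_y⟩ = (ħ/2)·⟨σ_y⟩.

-0.9600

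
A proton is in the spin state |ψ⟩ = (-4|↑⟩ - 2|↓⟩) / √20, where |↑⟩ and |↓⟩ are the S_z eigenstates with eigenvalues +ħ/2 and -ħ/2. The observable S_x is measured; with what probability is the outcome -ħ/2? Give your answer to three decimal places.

|-x⟩ = (|↑⟩ - |↓⟩)/√2, so ⟨-x|ψ⟩ = (-2) / (√2·√20).
P = |-2|² / 40 = 4/40.

0.100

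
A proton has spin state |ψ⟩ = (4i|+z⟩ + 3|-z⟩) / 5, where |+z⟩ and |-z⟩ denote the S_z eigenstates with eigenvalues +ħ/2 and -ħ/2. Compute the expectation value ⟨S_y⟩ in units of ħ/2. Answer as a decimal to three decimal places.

-0.960

⟨σ_y⟩ = 2 Im(a* b)/(|a|²+|b|²) with a = 4i, b = 3.
a* b = -12i, so ⟨σ_y⟩ = -24/25.
⟨S_y⟩ = (ħ/2)·⟨σ_y⟩.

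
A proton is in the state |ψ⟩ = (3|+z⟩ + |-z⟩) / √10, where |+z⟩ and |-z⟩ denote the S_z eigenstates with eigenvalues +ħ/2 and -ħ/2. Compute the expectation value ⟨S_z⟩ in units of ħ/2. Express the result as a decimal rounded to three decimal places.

⟨σ_z⟩ = |a|² - |b|² divided by |a|²+|b|², with a, b the |+z⟩, |-z⟩ amplitudes.
= (9 - 1)/10 = 8/10.
⟨S_z⟩ = (ħ/2)·⟨σ_z⟩.

0.800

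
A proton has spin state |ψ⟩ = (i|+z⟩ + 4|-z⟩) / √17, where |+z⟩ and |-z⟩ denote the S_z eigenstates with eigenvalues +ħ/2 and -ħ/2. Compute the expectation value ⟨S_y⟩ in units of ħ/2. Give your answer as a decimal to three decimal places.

-0.471

⟨σ_y⟩ = 2 Im(a* b)/(|a|²+|b|²) with a = i, b = 4.
a* b = -4i, so ⟨σ_y⟩ = -8/17.
⟨S_y⟩ = (ħ/2)·⟨σ_y⟩.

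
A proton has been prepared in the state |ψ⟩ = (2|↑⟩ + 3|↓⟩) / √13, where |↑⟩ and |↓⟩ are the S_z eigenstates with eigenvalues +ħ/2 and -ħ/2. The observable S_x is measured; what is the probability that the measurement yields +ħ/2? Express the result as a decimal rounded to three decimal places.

|+x⟩ = (|↑⟩ + |↓⟩)/√2, so ⟨+x|ψ⟩ = (5) / (√2·√13).
P = |5|² / 26 = 25/26.

0.962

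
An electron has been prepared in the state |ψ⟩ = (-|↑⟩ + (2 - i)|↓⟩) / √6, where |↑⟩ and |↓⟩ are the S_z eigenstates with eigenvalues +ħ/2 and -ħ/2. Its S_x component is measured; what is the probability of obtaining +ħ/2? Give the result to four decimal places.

|+x⟩ = (|↑⟩ + |↓⟩)/√2, so ⟨+x|ψ⟩ = (1 - i) / (√2·√6).
P = |1 - i|² / 12 = 2/12.

0.1667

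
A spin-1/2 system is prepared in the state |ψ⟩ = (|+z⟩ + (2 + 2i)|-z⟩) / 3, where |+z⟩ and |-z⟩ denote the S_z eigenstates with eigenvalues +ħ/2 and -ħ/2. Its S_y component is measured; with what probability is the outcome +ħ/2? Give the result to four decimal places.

|+y⟩ = (|+z⟩ + i|-z⟩)/√2, so ⟨+y|ψ⟩ = (3 - 2i) / (√2·3).
P = |3 - 2i|² / 18 = 13/18.

0.7222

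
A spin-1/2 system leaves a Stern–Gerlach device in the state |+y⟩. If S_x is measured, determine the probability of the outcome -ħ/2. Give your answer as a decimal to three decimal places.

In the S_z basis, |+y⟩ = (|+z⟩ + i|-z⟩)/√2 and |-x⟩ = (|+z⟩ - |-z⟩)/√2.
|⟨-x|+y⟩|² = 1/2.

0.500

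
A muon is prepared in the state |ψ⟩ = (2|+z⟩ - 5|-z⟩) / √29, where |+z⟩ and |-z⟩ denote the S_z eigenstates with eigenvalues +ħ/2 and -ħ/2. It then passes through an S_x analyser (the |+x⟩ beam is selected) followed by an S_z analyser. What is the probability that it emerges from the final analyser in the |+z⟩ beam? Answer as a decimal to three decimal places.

First analyser (S_x): P(|+x⟩) = |⟨+x|ψ⟩|² = 9/58.
After stage 1 the state is |+x⟩; P(|+z⟩) = |⟨+z|+x⟩|² = 1/2.
Joint probability = 9/58 × 1/2 = 0.078.

0.078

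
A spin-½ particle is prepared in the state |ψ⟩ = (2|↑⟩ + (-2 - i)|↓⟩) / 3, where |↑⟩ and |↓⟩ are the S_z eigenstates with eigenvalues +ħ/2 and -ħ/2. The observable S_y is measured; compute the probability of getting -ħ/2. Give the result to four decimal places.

0.7222

|-y⟩ = (|↑⟩ - i|↓⟩)/√2, so ⟨-y|ψ⟩ = (3 - 2i) / (√2·3).
P = |3 - 2i|² / 18 = 13/18.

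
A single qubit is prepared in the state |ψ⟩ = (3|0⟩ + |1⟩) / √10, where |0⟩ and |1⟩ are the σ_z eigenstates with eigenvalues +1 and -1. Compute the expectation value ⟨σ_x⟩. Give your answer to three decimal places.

0.600

⟨σ_x⟩ = 2 Re(a* b)/(|a|²+|b|²) with a = 3, b = 1.
a* b = 3, so ⟨σ_x⟩ = 6/10.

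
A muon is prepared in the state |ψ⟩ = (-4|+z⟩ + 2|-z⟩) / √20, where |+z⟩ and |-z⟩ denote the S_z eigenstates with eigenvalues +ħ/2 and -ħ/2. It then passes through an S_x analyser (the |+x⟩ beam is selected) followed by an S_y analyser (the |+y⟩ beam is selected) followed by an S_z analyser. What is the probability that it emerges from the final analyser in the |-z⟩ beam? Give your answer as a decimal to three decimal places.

0.025

First analyser (S_x): P(|+x⟩) = |⟨+x|ψ⟩|² = 4/40.
After stage 1 the state is |+x⟩; P(|+y⟩) = |⟨+y|+x⟩|² = 1/2.
After stage 2 the state is |+y⟩; P(|-z⟩) = |⟨-z|+y⟩|² = 1/2.
Joint probability = 4/40 × 1/2 × 1/2 = 0.025.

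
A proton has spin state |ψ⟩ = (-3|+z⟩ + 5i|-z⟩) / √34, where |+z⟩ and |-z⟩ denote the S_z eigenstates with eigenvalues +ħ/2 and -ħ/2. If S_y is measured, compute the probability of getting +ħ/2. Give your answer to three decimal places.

|+y⟩ = (|+z⟩ + i|-z⟩)/√2, so ⟨+y|ψ⟩ = (2) / (√2·√34).
P = |2|² / 68 = 4/68.

0.059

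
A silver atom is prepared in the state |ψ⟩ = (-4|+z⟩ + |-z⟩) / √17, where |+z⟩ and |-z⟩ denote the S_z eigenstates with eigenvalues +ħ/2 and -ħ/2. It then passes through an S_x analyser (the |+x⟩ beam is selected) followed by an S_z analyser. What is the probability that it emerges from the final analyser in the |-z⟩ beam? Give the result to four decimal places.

0.1324

First analyser (S_x): P(|+x⟩) = |⟨+x|ψ⟩|² = 9/34.
After stage 1 the state is |+x⟩; P(|-z⟩) = |⟨-z|+x⟩|² = 1/2.
Joint probability = 9/34 × 1/2 = 0.1324.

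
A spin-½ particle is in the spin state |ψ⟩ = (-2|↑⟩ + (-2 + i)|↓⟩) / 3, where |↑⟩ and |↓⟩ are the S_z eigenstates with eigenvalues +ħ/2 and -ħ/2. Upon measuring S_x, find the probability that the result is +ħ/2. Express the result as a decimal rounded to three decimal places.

|+x⟩ = (|↑⟩ + |↓⟩)/√2, so ⟨+x|ψ⟩ = (-4 + i) / (√2·3).
P = |-4 + i|² / 18 = 17/18.

0.944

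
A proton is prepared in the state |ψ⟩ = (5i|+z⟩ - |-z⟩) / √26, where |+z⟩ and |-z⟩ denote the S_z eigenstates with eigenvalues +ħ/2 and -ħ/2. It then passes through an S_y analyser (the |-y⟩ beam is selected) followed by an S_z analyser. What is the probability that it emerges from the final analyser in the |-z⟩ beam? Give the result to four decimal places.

First analyser (S_y): P(|-y⟩) = |⟨-y|ψ⟩|² = 16/52.
After stage 1 the state is |-y⟩; P(|-z⟩) = |⟨-z|-y⟩|² = 1/2.
Joint probability = 16/52 × 1/2 = 0.1538.

0.1538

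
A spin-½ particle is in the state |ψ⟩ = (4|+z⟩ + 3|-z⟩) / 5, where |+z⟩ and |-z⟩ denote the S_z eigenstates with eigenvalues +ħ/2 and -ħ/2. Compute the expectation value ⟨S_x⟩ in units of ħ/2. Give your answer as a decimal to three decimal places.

⟨σ_x⟩ = 2 Re(a* b)/(|a|²+|b|²) with a = 4, b = 3.
a* b = 12, so ⟨σ_x⟩ = 24/25.
⟨S_x⟩ = (ħ/2)·⟨σ_x⟩.

0.960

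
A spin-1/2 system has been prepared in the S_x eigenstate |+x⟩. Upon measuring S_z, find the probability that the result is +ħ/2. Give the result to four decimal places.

In the S_z basis, |+x⟩ = (|+z⟩ + |-z⟩)/√2 and |+z⟩ = |+z⟩.
|⟨+z|+x⟩|² = 1/2.

0.5000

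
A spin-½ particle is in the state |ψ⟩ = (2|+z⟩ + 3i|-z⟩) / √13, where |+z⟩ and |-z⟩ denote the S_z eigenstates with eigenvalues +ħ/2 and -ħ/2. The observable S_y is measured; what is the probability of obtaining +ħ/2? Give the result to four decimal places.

|+y⟩ = (|+z⟩ + i|-z⟩)/√2, so ⟨+y|ψ⟩ = (5) / (√2·√13).
P = |5|² / 26 = 25/26.

0.9615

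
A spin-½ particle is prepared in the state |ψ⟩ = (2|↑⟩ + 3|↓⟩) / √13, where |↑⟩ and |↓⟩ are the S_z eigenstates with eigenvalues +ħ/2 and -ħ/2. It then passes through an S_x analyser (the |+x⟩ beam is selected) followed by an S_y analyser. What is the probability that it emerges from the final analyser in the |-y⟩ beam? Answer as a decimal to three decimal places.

0.481

First analyser (S_x): P(|+x⟩) = |⟨+x|ψ⟩|² = 25/26.
After stage 1 the state is |+x⟩; P(|-y⟩) = |⟨-y|+x⟩|² = 1/2.
Joint probability = 25/26 × 1/2 = 0.481.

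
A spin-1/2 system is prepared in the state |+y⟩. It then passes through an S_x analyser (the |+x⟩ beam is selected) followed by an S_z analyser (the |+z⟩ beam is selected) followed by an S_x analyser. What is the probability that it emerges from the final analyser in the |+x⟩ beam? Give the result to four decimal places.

First analyser (S_x): from |+y⟩, P(|+x⟩) = 1/2.
After stage 1 the state is |+x⟩; P(|+z⟩) = |⟨+z|+x⟩|² = 1/2.
After stage 2 the state is |+z⟩; P(|+x⟩) = |⟨+x|+z⟩|² = 1/2.
Joint probability = 1/2 × 1/2 × 1/2 = 0.1250.

0.1250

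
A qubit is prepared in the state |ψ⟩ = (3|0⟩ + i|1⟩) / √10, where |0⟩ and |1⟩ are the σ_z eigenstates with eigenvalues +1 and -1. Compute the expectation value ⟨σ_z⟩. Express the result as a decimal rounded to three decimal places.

0.800

⟨σ_z⟩ = |a|² - |b|² divided by |a|²+|b|², with a, b the |0⟩, |1⟩ amplitudes.
= (9 - 1)/10 = 8/10.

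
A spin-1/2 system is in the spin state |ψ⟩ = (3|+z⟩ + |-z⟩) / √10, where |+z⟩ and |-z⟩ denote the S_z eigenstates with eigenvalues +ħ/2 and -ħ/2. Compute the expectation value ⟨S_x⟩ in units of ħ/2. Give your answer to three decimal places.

⟨σ_x⟩ = 2 Re(a* b)/(|a|²+|b|²) with a = 3, b = 1.
a* b = 3, so ⟨σ_x⟩ = 6/10.
⟨S_x⟩ = (ħ/2)·⟨σ_x⟩.

0.600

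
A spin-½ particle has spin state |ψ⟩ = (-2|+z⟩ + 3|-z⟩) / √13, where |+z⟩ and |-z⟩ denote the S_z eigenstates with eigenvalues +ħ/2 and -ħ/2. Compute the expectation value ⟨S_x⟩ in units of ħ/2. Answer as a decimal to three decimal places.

-0.923

⟨σ_x⟩ = 2 Re(a* b)/(|a|²+|b|²) with a = -2, b = 3.
a* b = -6, so ⟨σ_x⟩ = -12/13.
⟨S_x⟩ = (ħ/2)·⟨σ_x⟩.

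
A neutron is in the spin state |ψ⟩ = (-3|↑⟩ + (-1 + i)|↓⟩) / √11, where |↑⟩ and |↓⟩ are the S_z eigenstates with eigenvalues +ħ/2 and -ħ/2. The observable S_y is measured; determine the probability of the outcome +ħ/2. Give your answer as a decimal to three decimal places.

|+y⟩ = (|↑⟩ + i|↓⟩)/√2, so ⟨+y|ψ⟩ = (-2 + i) / (√2·√11).
P = |-2 + i|² / 22 = 5/22.

0.227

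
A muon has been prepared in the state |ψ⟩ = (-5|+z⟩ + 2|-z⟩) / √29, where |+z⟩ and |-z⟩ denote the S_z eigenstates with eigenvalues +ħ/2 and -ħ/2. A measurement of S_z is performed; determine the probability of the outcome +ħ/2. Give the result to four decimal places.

0.8621

The +ħ/2 outcome corresponds to |+z⟩. Its amplitude in |ψ⟩ is -5/√29.
P = |-5|² / 29 = 25/29.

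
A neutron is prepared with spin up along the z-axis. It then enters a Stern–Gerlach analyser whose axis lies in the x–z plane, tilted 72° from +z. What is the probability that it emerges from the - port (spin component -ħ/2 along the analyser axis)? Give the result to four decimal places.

For spin-½, the probability of finding spin-up along an axis at angle θ to the initial spin direction is cos²(θ/2); spin-down is sin²(θ/2).
θ = 72°, so P = sin²(36°) ≈ 0.3455.

0.3455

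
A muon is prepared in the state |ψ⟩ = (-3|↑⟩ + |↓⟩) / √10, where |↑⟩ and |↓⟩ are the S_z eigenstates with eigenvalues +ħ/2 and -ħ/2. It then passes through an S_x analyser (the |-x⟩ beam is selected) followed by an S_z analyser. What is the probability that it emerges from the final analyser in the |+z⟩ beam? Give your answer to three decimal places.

0.400

First analyser (S_x): P(|-x⟩) = |⟨-x|ψ⟩|² = 16/20.
After stage 1 the state is |-x⟩; P(|+z⟩) = |⟨+z|-x⟩|² = 1/2.
Joint probability = 16/20 × 1/2 = 0.400.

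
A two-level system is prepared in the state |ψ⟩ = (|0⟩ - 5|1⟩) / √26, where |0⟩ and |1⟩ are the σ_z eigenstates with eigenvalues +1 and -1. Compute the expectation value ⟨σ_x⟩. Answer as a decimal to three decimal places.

⟨σ_x⟩ = 2 Re(a* b)/(|a|²+|b|²) with a = 1, b = -5.
a* b = -5, so ⟨σ_x⟩ = -10/26.

-0.385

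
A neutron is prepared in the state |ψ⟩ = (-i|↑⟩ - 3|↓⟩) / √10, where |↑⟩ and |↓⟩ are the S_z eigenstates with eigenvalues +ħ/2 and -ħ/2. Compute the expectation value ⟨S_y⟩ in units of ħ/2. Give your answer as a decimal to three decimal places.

-0.600

⟨σ_y⟩ = 2 Im(a* b)/(|a|²+|b|²) with a = -i, b = -3.
a* b = -3i, so ⟨σ_y⟩ = -6/10.
⟨S_y⟩ = (ħ/2)·⟨σ_y⟩.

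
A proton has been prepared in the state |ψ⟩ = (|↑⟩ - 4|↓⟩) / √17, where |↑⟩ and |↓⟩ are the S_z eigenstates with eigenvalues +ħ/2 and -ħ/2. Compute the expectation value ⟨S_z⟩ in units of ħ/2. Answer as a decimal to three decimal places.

-0.882

⟨σ_z⟩ = |a|² - |b|² divided by |a|²+|b|², with a, b the |↑⟩, |↓⟩ amplitudes.
= (1 - 16)/17 = -15/17.
⟨S_z⟩ = (ħ/2)·⟨σ_z⟩.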